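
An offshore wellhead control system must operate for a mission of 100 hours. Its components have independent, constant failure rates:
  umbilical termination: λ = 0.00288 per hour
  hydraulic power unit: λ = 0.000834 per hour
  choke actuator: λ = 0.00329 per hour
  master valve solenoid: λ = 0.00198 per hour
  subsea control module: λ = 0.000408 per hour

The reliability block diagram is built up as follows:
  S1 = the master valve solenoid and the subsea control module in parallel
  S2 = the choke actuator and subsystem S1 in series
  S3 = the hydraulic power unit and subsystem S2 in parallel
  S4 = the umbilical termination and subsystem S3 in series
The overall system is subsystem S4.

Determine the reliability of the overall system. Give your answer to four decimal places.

0.7326

R(umbilical termination) = exp(−0.00288 × 100) = 0.749762
R(hydraulic power unit) = exp(−0.000834 × 100) = 0.919983
R(choke actuator) = exp(−0.00329 × 100) = 0.719643
R(master valve solenoid) = exp(−0.00198 × 100) = 0.820370
R(subsea control module) = exp(−0.000408 × 100) = 0.960021
Parallel (master valve solenoid and subsea control module): 1 − (1 − 0.820370)(1 − 0.960021) = 0.992819
Series (choke actuator and [0.992819]): 0.719643 × 0.992819 = 0.714475
Parallel (hydraulic power unit and [0.714475]): 1 − (1 − 0.919983)(1 − 0.714475) = 0.977153
Series (umbilical termination and [0.977153]): 0.749762 × 0.977153 = 0.7326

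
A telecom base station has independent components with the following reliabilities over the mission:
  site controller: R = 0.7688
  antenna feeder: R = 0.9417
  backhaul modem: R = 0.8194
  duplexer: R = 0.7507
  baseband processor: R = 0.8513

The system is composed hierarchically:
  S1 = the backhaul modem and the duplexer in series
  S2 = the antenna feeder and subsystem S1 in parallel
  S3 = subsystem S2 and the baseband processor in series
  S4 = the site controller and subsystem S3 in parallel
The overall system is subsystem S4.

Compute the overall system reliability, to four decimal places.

0.9612

Series (backhaul modem and duplexer): 0.819400 × 0.750700 = 0.615124
Parallel (antenna feeder and [0.615124]): 1 − (1 − 0.941700)(1 − 0.615124) = 0.977562
Series ([0.977562] and baseband processor): 0.977562 × 0.851300 = 0.832199
Parallel (site controller and [0.832199]): 1 − (1 − 0.768800)(1 − 0.832199) = 0.9612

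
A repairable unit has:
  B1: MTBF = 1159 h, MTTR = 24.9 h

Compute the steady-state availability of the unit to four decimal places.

A(B1) = MTBF/(MTBF+MTTR) = 1159/(1159+24.9) = 0.9790

0.9790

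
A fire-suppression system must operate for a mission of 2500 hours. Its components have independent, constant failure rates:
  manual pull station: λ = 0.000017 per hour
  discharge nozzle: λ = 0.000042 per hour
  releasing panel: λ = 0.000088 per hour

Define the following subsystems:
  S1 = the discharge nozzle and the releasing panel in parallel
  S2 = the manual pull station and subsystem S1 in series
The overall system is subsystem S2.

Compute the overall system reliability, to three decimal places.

0.940

R(manual pull station) = exp(−0.000017 × 2500) = 0.95839
R(discharge nozzle) = exp(−0.000042 × 2500) = 0.90032
R(releasing panel) = exp(−0.000088 × 2500) = 0.80252
Parallel (discharge nozzle and releasing panel): 1 − (1 − 0.90032)(1 − 0.80252) = 0.98032
Series (manual pull station and [0.98032]): 0.95839 × 0.98032 = 0.940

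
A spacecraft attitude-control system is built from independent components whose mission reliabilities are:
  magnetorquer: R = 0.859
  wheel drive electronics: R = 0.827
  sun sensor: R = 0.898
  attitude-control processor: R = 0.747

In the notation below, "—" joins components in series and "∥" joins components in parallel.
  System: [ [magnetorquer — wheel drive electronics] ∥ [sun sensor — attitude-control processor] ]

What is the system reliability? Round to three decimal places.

Series (magnetorquer and wheel drive electronics): 0.85900 × 0.82700 = 0.71039
Series (sun sensor and attitude-control processor): 0.89800 × 0.74700 = 0.67081
Parallel ([0.71039] and [0.67081]): 1 − (1 − 0.71039)(1 − 0.67081) = 0.905

0.905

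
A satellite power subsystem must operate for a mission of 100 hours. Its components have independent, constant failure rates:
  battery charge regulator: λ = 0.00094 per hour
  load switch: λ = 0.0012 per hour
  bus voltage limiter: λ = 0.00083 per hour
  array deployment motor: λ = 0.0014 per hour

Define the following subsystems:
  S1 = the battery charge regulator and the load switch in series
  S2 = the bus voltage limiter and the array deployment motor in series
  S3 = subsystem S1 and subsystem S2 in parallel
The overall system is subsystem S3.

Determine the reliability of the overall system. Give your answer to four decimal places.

0.9615

R(battery charge regulator) = exp(−0.00094 × 100) = 0.910283
R(load switch) = exp(−0.0012 × 100) = 0.886920
R(bus voltage limiter) = exp(−0.00083 × 100) = 0.920351
R(array deployment motor) = exp(−0.0014 × 100) = 0.869358
Series (battery charge regulator and load switch): 0.910283 × 0.886920 = 0.807348
Series (bus voltage limiter and array deployment motor): 0.920351 × 0.869358 = 0.800115
Parallel ([0.807348] and [0.800115]): 1 − (1 − 0.807348)(1 − 0.800115) = 0.9615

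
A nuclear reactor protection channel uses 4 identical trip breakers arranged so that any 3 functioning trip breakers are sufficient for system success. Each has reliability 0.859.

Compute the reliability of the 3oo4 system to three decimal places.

0.902

R = Σ_{i=3}^{4} C(4,i) p^i (1−p)^{4−i} with p = 0.859
C(4,3)·0.859^3·0.141^1 = 0.35749
C(4,4)·0.859^4·0.141^0 = 0.54447
Sum = 0.902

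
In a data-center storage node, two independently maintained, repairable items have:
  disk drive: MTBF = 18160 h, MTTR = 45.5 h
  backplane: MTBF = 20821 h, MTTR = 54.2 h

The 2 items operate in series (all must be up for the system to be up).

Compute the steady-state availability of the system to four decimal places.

A(disk drive) = MTBF/(MTBF+MTTR) = 18160/(18160+45.5) = 0.997501
A(backplane) = MTBF/(MTBF+MTTR) = 20821/(20821+54.2) = 0.997404
Series availability: 0.997501 × 0.997404 = 0.9949

0.9949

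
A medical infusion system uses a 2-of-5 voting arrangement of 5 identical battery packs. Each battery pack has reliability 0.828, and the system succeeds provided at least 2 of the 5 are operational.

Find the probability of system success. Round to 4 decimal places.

R = Σ_{i=2}^{5} C(5,i) p^i (1−p)^{5−i} with p = 0.828
C(5,2)·0.828^2·0.172^3 = 0.034886
C(5,3)·0.828^3·0.172^2 = 0.167938
C(5,4)·0.828^4·0.172^1 = 0.404222
C(5,5)·0.828^5·0.172^0 = 0.389181
Sum = 0.9962

0.9962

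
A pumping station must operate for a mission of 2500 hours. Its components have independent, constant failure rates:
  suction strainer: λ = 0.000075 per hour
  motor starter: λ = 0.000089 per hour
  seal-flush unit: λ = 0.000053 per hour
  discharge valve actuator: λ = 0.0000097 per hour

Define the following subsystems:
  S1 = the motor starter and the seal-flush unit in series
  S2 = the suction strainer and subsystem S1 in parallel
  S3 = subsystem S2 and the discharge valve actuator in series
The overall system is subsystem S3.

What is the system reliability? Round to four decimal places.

0.9262

R(suction strainer) = exp(−0.000075 × 2500) = 0.829029
R(motor starter) = exp(−0.000089 × 2500) = 0.800515
R(seal-flush unit) = exp(−0.000053 × 2500) = 0.875903
R(discharge valve actuator) = exp(−0.0000097 × 2500) = 0.976042
Series (motor starter and seal-flush unit): 0.800515 × 0.875903 = 0.701173
Parallel (suction strainer and [0.701173]): 1 − (1 − 0.829029)(1 − 0.701173) = 0.948909
Series ([0.948909] and discharge valve actuator): 0.948909 × 0.976042 = 0.9262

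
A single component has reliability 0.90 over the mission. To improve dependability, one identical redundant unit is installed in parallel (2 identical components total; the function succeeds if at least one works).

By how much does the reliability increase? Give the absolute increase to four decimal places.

0.0900

R_before = 0.90
R_after = 1 − (1 − 0.90)^2 = 0.9900
ΔR = 0.9900 − 0.90 = 0.0900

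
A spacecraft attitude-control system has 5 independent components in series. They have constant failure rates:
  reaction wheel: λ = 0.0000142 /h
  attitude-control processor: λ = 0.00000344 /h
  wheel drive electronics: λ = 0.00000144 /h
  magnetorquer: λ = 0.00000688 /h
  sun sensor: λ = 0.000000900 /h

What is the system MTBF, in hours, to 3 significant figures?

37200

Series of exponential components: λ_sys = Σ λ_i
λ_sys = 0.0000142 + 0.00000344 + 0.00000144 + 0.00000688 + 0.000000900 = 2.6860e-05 /h
MTBF = 1 / λ_sys = 37200 h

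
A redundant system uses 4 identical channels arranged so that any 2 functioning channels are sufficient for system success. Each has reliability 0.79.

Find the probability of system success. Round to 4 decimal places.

R = Σ_{i=2}^{4} C(4,i) p^i (1−p)^{4−i} with p = 0.79
C(4,2)·0.79^2·0.21^2 = 0.165137
C(4,3)·0.79^3·0.21^1 = 0.414153
C(4,4)·0.79^4·0.21^0 = 0.389501
Sum = 0.9688

0.9688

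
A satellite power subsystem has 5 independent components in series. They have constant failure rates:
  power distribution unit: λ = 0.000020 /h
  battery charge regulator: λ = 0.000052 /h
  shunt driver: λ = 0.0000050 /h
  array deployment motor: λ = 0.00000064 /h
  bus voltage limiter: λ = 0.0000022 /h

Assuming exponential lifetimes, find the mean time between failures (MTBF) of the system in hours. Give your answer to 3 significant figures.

12500

Series of exponential components: λ_sys = Σ λ_i
λ_sys = 0.000020 + 0.000052 + 0.0000050 + 0.00000064 + 0.0000022 = 7.9840e-05 /h
MTBF = 1 / λ_sys = 12500 h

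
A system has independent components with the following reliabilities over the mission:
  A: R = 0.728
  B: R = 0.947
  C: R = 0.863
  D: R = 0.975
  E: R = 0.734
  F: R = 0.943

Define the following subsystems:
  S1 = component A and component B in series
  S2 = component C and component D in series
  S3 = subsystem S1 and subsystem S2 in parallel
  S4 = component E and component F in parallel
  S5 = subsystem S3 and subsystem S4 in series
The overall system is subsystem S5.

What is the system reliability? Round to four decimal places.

Series (A and B): 0.728000 × 0.947000 = 0.689416
Series (C and D): 0.863000 × 0.975000 = 0.841425
Parallel ([0.689416] and [0.841425]): 1 − (1 − 0.689416)(1 − 0.841425) = 0.950749
Parallel (E and F): 1 − (1 − 0.734000)(1 − 0.943000) = 0.984838
Series ([0.950749] and [0.984838]): 0.950749 × 0.984838 = 0.9363

0.9363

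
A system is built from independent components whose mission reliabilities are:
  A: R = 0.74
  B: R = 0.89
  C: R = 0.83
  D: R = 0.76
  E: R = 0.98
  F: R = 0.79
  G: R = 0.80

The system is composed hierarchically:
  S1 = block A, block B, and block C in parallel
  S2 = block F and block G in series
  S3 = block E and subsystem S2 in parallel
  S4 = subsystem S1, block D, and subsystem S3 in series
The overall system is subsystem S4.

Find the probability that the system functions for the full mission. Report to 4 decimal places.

0.7507

Parallel (A, B, and C): 1 − (1 − 0.740000)(1 − 0.890000)(1 − 0.830000) = 0.995138
Series (F and G): 0.790000 × 0.800000 = 0.632000
Parallel (E and [0.632000]): 1 − (1 − 0.980000)(1 − 0.632000) = 0.992640
Series ([0.995138], D, and [0.992640]): 0.995138 × 0.760000 × 0.992640 = 0.7507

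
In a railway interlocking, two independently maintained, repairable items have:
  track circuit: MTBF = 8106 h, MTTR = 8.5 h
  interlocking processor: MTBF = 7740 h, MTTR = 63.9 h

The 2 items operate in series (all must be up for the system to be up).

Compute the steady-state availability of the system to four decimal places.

0.9908

A(track circuit) = MTBF/(MTBF+MTTR) = 8106/(8106+8.5) = 0.998952
A(interlocking processor) = MTBF/(MTBF+MTTR) = 7740/(7740+63.9) = 0.991812
Series availability: 0.998952 × 0.991812 = 0.9908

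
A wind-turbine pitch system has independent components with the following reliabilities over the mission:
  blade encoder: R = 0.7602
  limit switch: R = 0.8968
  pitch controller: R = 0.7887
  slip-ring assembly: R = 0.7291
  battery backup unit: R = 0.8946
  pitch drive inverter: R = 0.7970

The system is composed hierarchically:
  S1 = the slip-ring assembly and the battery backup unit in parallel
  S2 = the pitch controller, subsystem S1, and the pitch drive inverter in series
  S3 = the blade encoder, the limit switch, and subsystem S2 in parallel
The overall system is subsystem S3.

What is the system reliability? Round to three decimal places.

0.990

Parallel (slip-ring assembly and battery backup unit): 1 − (1 − 0.72910)(1 − 0.89460) = 0.97145
Series (pitch controller, [0.97145], and pitch drive inverter): 0.78870 × 0.97145 × 0.79700 = 0.61065
Parallel (blade encoder, limit switch, and [0.61065]): 1 − (1 − 0.76020)(1 − 0.89680)(1 − 0.61065) = 0.990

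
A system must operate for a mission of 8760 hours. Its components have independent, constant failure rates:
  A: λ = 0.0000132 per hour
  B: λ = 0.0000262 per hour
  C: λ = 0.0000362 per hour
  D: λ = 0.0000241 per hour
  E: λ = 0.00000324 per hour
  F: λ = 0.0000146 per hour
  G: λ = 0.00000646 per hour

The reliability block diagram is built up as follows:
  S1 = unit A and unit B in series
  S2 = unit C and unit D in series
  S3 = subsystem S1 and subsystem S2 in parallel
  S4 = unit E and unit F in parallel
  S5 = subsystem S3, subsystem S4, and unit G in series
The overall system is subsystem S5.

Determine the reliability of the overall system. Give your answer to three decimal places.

R(A) = exp(−0.0000132 × 8760) = 0.89080
R(B) = exp(−0.0000262 × 8760) = 0.79492
R(C) = exp(−0.0000362 × 8760) = 0.72825
R(D) = exp(−0.0000241 × 8760) = 0.80968
R(E) = exp(−0.00000324 × 8760) = 0.97202
R(F) = exp(−0.0000146 × 8760) = 0.87994
R(G) = exp(−0.00000646 × 8760) = 0.94498
Series (A and B): 0.89080 × 0.79492 = 0.70811
Series (C and D): 0.72825 × 0.80968 = 0.58965
Parallel ([0.70811] and [0.58965]): 1 − (1 − 0.70811)(1 − 0.58965) = 0.88022
Parallel (E and F): 1 − (1 − 0.97202)(1 − 0.87994) = 0.99664
Series ([0.88022], [0.99664], and G): 0.88022 × 0.99664 × 0.94498 = 0.829

0.829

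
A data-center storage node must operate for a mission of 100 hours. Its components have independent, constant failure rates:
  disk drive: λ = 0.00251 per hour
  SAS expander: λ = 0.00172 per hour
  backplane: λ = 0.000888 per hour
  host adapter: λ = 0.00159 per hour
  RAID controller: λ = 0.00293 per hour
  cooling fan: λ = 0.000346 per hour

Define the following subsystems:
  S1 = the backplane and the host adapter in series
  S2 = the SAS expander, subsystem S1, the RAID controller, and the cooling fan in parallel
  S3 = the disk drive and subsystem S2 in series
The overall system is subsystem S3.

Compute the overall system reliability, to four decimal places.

0.7778

R(disk drive) = exp(−0.00251 × 100) = 0.778022
R(SAS expander) = exp(−0.00172 × 100) = 0.841979
R(backplane) = exp(−0.000888 × 100) = 0.915029
R(host adapter) = exp(−0.00159 × 100) = 0.852996
R(RAID controller) = exp(−0.00293 × 100) = 0.746022
R(cooling fan) = exp(−0.000346 × 100) = 0.965992
Series (backplane and host adapter): 0.915029 × 0.852996 = 0.780516
Parallel (SAS expander, [0.780516], RAID controller, and cooling fan): 1 − (1 − 0.841979)(1 − 0.780516)(1 − 0.746022)(1 − 0.965992) = 0.999700
Series (disk drive and [0.999700]): 0.778022 × 0.999700 = 0.7778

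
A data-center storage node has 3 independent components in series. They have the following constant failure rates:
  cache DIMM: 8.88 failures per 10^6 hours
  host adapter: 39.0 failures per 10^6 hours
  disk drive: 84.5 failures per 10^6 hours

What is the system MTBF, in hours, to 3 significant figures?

7550

Series of exponential components: λ_sys = Σ λ_i
λ_sys = 0.00000888 + 0.0000390 + 0.0000845 = 1.3238e-04 /h
MTBF = 1 / λ_sys = 7550 h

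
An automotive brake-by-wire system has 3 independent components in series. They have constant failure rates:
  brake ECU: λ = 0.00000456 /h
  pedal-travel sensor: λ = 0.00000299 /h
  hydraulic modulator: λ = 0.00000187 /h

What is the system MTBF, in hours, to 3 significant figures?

Series of exponential components: λ_sys = Σ λ_i
λ_sys = 0.00000456 + 0.00000299 + 0.00000187 = 9.4200e-06 /h
MTBF = 1 / λ_sys = 106000 h

106000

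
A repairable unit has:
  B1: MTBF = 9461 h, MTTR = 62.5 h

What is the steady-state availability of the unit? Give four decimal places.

0.9934

A(B1) = MTBF/(MTBF+MTTR) = 9461/(9461+62.5) = 0.9934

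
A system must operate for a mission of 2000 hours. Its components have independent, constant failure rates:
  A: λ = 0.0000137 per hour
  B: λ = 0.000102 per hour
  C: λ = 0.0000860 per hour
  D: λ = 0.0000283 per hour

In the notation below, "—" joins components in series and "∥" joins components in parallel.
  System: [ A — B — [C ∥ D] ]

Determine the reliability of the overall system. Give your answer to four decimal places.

0.7865

R(A) = exp(−0.0000137 × 2000) = 0.972972
R(B) = exp(−0.000102 × 2000) = 0.815462
R(C) = exp(−0.0000860 × 2000) = 0.841979
R(D) = exp(−0.0000283 × 2000) = 0.944972
Parallel (C and D): 1 − (1 − 0.841979)(1 − 0.944972) = 0.991304
Series (A, B, and [0.991304]): 0.972972 × 0.815462 × 0.991304 = 0.7865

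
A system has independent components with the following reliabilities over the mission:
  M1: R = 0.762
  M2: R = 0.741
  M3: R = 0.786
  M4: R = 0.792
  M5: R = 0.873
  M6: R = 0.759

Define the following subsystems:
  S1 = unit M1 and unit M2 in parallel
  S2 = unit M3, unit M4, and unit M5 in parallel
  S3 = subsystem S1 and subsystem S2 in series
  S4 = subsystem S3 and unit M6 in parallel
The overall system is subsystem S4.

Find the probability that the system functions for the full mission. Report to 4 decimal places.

Parallel (M1 and M2): 1 − (1 − 0.762000)(1 − 0.741000) = 0.938358
Parallel (M3, M4, and M5): 1 − (1 − 0.786000)(1 − 0.792000)(1 − 0.873000) = 0.994347
Series ([0.938358] and [0.994347]): 0.938358 × 0.994347 = 0.933053
Parallel ([0.933053] and M6): 1 − (1 − 0.933053)(1 − 0.759000) = 0.9839

0.9839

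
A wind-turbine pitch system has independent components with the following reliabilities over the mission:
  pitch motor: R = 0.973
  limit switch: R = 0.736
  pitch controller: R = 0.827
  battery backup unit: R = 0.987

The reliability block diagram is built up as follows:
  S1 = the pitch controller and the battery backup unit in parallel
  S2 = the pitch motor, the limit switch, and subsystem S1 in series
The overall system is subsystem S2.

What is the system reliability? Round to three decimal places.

0.715

Parallel (pitch controller and battery backup unit): 1 − (1 − 0.82700)(1 − 0.98700) = 0.99775
Series (pitch motor, limit switch, and [0.99775]): 0.97300 × 0.73600 × 0.99775 = 0.715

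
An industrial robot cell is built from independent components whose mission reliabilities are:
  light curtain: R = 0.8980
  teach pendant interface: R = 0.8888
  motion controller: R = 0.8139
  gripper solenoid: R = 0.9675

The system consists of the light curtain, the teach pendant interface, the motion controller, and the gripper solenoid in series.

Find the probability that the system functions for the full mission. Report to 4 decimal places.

0.6285

Series (light curtain, teach pendant interface, motion controller, and gripper solenoid): 0.898000 × 0.888800 × 0.813900 × 0.967500 = 0.6285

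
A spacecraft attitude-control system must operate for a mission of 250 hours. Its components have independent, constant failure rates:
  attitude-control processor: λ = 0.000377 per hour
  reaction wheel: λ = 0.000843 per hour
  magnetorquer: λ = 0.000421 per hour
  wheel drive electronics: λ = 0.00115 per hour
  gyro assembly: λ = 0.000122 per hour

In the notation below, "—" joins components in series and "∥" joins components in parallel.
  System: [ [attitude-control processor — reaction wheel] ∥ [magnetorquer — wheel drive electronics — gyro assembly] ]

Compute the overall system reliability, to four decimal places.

R(attitude-control processor) = exp(−0.000377 × 250) = 0.910055
R(reaction wheel) = exp(−0.000843 × 250) = 0.809977
R(magnetorquer) = exp(−0.000421 × 250) = 0.900099
R(wheel drive electronics) = exp(−0.00115 × 250) = 0.750137
R(gyro assembly) = exp(−0.000122 × 250) = 0.969960
Series (attitude-control processor and reaction wheel): 0.910055 × 0.809977 = 0.737124
Series (magnetorquer, wheel drive electronics, and gyro assembly): 0.900099 × 0.750137 × 0.969960 = 0.654915
Parallel ([0.737124] and [0.654915]): 1 − (1 − 0.737124)(1 − 0.654915) = 0.9093

0.9093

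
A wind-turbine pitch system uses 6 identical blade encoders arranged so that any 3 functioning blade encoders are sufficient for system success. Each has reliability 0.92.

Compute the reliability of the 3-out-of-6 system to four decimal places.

R = Σ_{i=3}^{6} C(6,i) p^i (1−p)^{6−i} with p = 0.92
C(6,3)·0.92^3·0.08^3 = 0.007974
C(6,4)·0.92^4·0.08^2 = 0.068774
C(6,5)·0.92^5·0.08^1 = 0.316359
C(6,6)·0.92^6·0.08^0 = 0.606355
Sum = 0.9995

0.9995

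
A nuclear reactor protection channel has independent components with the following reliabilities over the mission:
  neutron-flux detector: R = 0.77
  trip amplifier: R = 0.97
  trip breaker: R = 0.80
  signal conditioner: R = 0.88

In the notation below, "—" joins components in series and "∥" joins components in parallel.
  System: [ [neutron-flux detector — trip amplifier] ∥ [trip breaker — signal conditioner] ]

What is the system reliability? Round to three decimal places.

0.925

Series (neutron-flux detector and trip amplifier): 0.77000 × 0.97000 = 0.74690
Series (trip breaker and signal conditioner): 0.80000 × 0.88000 = 0.70400
Parallel ([0.74690] and [0.70400]): 1 − (1 − 0.74690)(1 − 0.70400) = 0.925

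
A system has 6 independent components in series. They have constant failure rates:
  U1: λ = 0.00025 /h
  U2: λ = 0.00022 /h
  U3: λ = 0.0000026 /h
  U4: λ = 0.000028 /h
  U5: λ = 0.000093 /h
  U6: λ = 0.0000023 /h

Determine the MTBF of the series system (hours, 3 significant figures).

Series of exponential components: λ_sys = Σ λ_i
λ_sys = 0.00025 + 0.00022 + 0.0000026 + 0.000028 + 0.000093 + 0.0000023 = 5.9590e-04 /h
MTBF = 1 / λ_sys = 1680 h

1680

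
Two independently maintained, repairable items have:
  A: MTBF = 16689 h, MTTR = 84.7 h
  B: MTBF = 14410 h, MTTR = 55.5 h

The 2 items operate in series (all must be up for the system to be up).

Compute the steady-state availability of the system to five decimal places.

A(A) = MTBF/(MTBF+MTTR) = 16689/(16689+84.7) = 0.994950
A(B) = MTBF/(MTBF+MTTR) = 14410/(14410+55.5) = 0.996163
Series availability: 0.994950 × 0.996163 = 0.99113

0.99113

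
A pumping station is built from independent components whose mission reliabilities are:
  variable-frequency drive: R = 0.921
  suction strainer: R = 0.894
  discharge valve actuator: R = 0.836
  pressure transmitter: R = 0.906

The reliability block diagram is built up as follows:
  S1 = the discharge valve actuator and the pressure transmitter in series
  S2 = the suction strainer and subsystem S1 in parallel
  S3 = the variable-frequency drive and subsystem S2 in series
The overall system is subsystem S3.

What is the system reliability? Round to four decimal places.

0.8973

Series (discharge valve actuator and pressure transmitter): 0.836000 × 0.906000 = 0.757416
Parallel (suction strainer and [0.757416]): 1 − (1 − 0.894000)(1 − 0.757416) = 0.974286
Series (variable-frequency drive and [0.974286]): 0.921000 × 0.974286 = 0.8973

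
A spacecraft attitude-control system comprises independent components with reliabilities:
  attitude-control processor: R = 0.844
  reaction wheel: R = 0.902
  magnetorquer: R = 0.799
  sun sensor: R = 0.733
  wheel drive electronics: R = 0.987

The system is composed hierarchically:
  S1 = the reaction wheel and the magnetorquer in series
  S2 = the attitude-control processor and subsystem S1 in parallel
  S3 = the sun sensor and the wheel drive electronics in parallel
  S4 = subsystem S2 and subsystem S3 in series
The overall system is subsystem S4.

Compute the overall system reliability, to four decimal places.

0.9531

Series (reaction wheel and magnetorquer): 0.902000 × 0.799000 = 0.720698
Parallel (attitude-control processor and [0.720698]): 1 − (1 − 0.844000)(1 − 0.720698) = 0.956429
Parallel (sun sensor and wheel drive electronics): 1 − (1 − 0.733000)(1 − 0.987000) = 0.996529
Series ([0.956429] and [0.996529]): 0.956429 × 0.996529 = 0.9531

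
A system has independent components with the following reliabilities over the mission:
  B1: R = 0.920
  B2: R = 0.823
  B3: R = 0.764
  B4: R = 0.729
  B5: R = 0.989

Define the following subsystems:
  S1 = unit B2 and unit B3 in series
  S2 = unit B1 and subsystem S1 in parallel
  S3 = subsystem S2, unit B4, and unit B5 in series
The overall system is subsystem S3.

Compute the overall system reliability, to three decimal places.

Series (B2 and B3): 0.82300 × 0.76400 = 0.62877
Parallel (B1 and [0.62877]): 1 − (1 − 0.92000)(1 − 0.62877) = 0.97030
Series ([0.97030], B4, and B5): 0.97030 × 0.72900 × 0.98900 = 0.700

0.700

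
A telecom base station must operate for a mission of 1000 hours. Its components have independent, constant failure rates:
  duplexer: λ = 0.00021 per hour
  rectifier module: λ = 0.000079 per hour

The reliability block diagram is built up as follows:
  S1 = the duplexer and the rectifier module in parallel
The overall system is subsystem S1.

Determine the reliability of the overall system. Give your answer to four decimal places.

R(duplexer) = exp(−0.00021 × 1000) = 0.810584
R(rectifier module) = exp(−0.000079 × 1000) = 0.924040
Parallel (duplexer and rectifier module): 1 − (1 − 0.810584)(1 − 0.924040) = 0.9856

0.9856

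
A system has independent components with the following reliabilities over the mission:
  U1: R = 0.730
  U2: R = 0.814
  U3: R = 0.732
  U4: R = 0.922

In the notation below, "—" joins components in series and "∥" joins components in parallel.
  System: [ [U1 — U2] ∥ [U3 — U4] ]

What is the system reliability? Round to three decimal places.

0.868

Series (U1 and U2): 0.73000 × 0.81400 = 0.59422
Series (U3 and U4): 0.73200 × 0.92200 = 0.67490
Parallel ([0.59422] and [0.67490]): 1 − (1 − 0.59422)(1 − 0.67490) = 0.868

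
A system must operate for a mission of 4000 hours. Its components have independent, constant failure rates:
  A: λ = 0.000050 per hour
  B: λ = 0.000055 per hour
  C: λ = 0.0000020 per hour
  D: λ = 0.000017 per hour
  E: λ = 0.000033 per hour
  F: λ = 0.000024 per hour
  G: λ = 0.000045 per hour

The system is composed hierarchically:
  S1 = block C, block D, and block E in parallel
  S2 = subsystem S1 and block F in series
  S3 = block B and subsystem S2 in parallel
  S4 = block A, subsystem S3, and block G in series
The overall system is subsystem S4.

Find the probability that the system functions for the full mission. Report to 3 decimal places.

0.671

R(A) = exp(−0.000050 × 4000) = 0.81873
R(B) = exp(−0.000055 × 4000) = 0.80252
R(C) = exp(−0.0000020 × 4000) = 0.99203
R(D) = exp(−0.000017 × 4000) = 0.93426
R(E) = exp(−0.000033 × 4000) = 0.87634
R(F) = exp(−0.000024 × 4000) = 0.90846
R(G) = exp(−0.000045 × 4000) = 0.83527
Parallel (C, D, and E): 1 − (1 − 0.99203)(1 − 0.93426)(1 − 0.87634) = 0.99994
Series ([0.99994] and F): 0.99994 × 0.90846 = 0.90841
Parallel (B and [0.90841]): 1 − (1 − 0.80252)(1 − 0.90841) = 0.98191
Series (A, [0.98191], and G): 0.81873 × 0.98191 × 0.83527 = 0.671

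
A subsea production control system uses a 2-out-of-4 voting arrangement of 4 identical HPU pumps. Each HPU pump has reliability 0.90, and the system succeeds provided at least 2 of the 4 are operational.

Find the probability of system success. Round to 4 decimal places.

0.9963

R = Σ_{i=2}^{4} C(4,i) p^i (1−p)^{4−i} with p = 0.90
C(4,2)·0.90^2·0.10^2 = 0.048600
C(4,3)·0.90^3·0.10^1 = 0.291600
C(4,4)·0.90^4·0.10^0 = 0.656100
Sum = 0.9963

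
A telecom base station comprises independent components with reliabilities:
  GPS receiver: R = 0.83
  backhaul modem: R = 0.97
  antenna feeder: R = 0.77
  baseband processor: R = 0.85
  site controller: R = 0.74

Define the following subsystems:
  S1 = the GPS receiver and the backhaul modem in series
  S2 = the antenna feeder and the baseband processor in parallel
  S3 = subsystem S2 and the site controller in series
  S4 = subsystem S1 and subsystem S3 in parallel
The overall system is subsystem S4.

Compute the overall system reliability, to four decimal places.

0.9444

Series (GPS receiver and backhaul modem): 0.830000 × 0.970000 = 0.805100
Parallel (antenna feeder and baseband processor): 1 − (1 − 0.770000)(1 − 0.850000) = 0.965500
Series ([0.965500] and site controller): 0.965500 × 0.740000 = 0.714470
Parallel ([0.805100] and [0.714470]): 1 − (1 − 0.805100)(1 − 0.714470) = 0.9444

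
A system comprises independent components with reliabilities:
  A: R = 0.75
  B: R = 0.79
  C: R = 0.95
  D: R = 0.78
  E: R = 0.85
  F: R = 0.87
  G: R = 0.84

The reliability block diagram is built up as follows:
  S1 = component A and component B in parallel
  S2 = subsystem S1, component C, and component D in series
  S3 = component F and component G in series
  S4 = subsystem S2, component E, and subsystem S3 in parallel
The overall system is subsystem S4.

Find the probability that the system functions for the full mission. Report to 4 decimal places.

Parallel (A and B): 1 − (1 − 0.750000)(1 − 0.790000) = 0.947500
Series ([0.947500], C, and D): 0.947500 × 0.950000 × 0.780000 = 0.702098
Series (F and G): 0.870000 × 0.840000 = 0.730800
Parallel ([0.702098], E, and [0.730800]): 1 − (1 − 0.702098)(1 − 0.850000)(1 − 0.730800) = 0.9880

0.9880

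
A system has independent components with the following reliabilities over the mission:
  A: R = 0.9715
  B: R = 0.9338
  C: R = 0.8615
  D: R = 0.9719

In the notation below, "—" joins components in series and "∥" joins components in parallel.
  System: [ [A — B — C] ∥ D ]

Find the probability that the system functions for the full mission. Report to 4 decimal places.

0.9939

Series (A, B, and C): 0.971500 × 0.933800 × 0.861500 = 0.781541
Parallel ([0.781541] and D): 1 − (1 − 0.781541)(1 − 0.971900) = 0.9939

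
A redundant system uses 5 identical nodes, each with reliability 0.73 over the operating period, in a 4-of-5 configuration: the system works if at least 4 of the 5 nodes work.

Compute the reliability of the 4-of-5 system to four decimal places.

R = Σ_{i=4}^{5} C(5,i) p^i (1−p)^{5−i} with p = 0.73
C(5,4)·0.73^4·0.27^1 = 0.383376
C(5,5)·0.73^5·0.27^0 = 0.207307
Sum = 0.5907

0.5907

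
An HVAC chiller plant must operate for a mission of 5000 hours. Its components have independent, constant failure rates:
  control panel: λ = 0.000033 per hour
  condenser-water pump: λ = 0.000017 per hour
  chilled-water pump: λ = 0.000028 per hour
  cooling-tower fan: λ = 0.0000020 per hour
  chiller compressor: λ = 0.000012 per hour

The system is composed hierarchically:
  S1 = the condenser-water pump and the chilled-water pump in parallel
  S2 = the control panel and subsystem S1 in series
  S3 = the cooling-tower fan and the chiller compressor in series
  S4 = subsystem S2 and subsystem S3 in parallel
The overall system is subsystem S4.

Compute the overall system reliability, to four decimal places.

R(control panel) = exp(−0.000033 × 5000) = 0.847894
R(condenser-water pump) = exp(−0.000017 × 5000) = 0.918512
R(chilled-water pump) = exp(−0.000028 × 5000) = 0.869358
R(cooling-tower fan) = exp(−0.0000020 × 5000) = 0.990050
R(chiller compressor) = exp(−0.000012 × 5000) = 0.941765
Parallel (condenser-water pump and chilled-water pump): 1 − (1 − 0.918512)(1 − 0.869358) = 0.989354
Series (control panel and [0.989354]): 0.847894 × 0.989354 = 0.838867
Series (cooling-tower fan and chiller compressor): 0.990050 × 0.941765 = 0.932394
Parallel ([0.838867] and [0.932394]): 1 − (1 − 0.838867)(1 − 0.932394) = 0.9891

0.9891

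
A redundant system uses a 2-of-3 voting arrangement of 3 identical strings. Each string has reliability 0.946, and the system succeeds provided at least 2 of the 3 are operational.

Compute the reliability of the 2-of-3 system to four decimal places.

0.9916

R = Σ_{i=2}^{3} C(3,i) p^i (1−p)^{3−i} with p = 0.946
C(3,2)·0.946^2·0.054^1 = 0.144976
C(3,3)·0.946^3·0.054^0 = 0.846591
Sum = 0.9916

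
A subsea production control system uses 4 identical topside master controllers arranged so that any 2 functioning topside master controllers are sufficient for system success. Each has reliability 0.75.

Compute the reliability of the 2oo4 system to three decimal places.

0.949

R = Σ_{i=2}^{4} C(4,i) p^i (1−p)^{4−i} with p = 0.75
C(4,2)·0.75^2·0.25^2 = 0.21094
C(4,3)·0.75^3·0.25^1 = 0.42188
C(4,4)·0.75^4·0.25^0 = 0.31641
Sum = 0.949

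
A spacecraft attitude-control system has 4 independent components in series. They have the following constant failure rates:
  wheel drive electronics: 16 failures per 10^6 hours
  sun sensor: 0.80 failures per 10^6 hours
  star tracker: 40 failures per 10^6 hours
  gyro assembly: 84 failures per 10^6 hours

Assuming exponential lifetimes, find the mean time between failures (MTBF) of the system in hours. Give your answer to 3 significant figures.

7100

Series of exponential components: λ_sys = Σ λ_i
λ_sys = 0.000016 + 0.00000080 + 0.000040 + 0.000084 = 1.4080e-04 /h
MTBF = 1 / λ_sys = 7100 h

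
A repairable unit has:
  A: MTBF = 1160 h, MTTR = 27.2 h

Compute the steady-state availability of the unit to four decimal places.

A(A) = MTBF/(MTBF+MTTR) = 1160/(1160+27.2) = 0.9771

0.9771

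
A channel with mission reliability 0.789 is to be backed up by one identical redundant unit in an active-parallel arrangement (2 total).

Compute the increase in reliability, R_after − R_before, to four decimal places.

0.1665

R_before = 0.789
R_after = 1 − (1 − 0.789)^2 = 0.9555
ΔR = 0.9555 − 0.789 = 0.1665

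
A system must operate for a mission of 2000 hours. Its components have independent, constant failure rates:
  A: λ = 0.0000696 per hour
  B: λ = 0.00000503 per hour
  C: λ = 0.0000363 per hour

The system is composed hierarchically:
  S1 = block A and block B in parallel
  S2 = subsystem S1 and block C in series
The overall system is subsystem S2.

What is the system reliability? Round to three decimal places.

R(A) = exp(−0.0000696 × 2000) = 0.87005
R(B) = exp(−0.00000503 × 2000) = 0.98999
R(C) = exp(−0.0000363 × 2000) = 0.92997
Parallel (A and B): 1 − (1 − 0.87005)(1 − 0.98999) = 0.99870
Series ([0.99870] and C): 0.99870 × 0.92997 = 0.929

0.929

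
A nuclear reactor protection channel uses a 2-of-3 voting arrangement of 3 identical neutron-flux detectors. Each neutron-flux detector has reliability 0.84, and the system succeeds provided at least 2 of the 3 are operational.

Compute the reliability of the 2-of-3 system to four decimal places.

0.9314

R = Σ_{i=2}^{3} C(3,i) p^i (1−p)^{3−i} with p = 0.84
C(3,2)·0.84^2·0.16^1 = 0.338688
C(3,3)·0.84^3·0.16^0 = 0.592704
Sum = 0.9314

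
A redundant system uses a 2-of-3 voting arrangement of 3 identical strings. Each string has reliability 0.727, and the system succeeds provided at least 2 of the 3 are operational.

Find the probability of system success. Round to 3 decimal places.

R = Σ_{i=2}^{3} C(3,i) p^i (1−p)^{3−i} with p = 0.727
C(3,2)·0.727^2·0.273^1 = 0.43287
C(3,3)·0.727^3·0.273^0 = 0.38424
Sum = 0.817

0.817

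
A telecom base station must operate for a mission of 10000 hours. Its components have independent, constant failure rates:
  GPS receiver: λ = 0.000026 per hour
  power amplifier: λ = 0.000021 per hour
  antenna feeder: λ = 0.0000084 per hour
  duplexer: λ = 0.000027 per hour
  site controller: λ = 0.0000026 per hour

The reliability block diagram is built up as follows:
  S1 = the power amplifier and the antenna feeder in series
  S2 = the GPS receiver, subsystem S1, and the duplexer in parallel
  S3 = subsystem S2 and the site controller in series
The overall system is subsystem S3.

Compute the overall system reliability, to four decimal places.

R(GPS receiver) = exp(−0.000026 × 10000) = 0.771052
R(power amplifier) = exp(−0.000021 × 10000) = 0.810584
R(antenna feeder) = exp(−0.0000084 × 10000) = 0.919431
R(duplexer) = exp(−0.000027 × 10000) = 0.763379
R(site controller) = exp(−0.0000026 × 10000) = 0.974335
Series (power amplifier and antenna feeder): 0.810584 × 0.919431 = 0.745276
Parallel (GPS receiver, [0.745276], and duplexer): 1 − (1 − 0.771052)(1 − 0.745276)(1 − 0.763379) = 0.986201
Series ([0.986201] and site controller): 0.986201 × 0.974335 = 0.9609

0.9609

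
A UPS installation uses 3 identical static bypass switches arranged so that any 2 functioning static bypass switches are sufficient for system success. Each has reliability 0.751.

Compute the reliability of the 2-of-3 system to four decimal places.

0.8449

R = Σ_{i=2}^{3} C(3,i) p^i (1−p)^{3−i} with p = 0.751
C(3,2)·0.751^2·0.249^1 = 0.421309
C(3,3)·0.751^3·0.249^0 = 0.423565
Sum = 0.8449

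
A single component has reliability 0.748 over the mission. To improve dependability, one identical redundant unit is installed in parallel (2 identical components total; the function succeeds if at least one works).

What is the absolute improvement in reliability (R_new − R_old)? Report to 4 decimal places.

0.1885

R_before = 0.748
R_after = 1 − (1 − 0.748)^2 = 0.9365
ΔR = 0.9365 − 0.748 = 0.1885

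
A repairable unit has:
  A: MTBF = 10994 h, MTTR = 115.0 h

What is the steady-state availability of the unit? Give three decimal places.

A(A) = MTBF/(MTBF+MTTR) = 10994/(10994+115.0) = 0.990

0.990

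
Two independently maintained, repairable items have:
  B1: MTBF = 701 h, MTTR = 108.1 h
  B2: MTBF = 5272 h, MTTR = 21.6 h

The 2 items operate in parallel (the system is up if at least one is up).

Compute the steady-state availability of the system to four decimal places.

A(B1) = MTBF/(MTBF+MTTR) = 701/(701+108.1) = 0.866395
A(B2) = MTBF/(MTBF+MTTR) = 5272/(5272+21.6) = 0.995920
Parallel availability: 1 − (1 − 0.866395)(1 − 0.995920) = 0.9995

0.9995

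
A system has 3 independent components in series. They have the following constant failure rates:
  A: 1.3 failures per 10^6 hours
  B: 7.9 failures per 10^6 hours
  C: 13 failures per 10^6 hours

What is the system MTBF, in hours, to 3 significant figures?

Series of exponential components: λ_sys = Σ λ_i
λ_sys = 0.0000013 + 0.0000079 + 0.000013 = 2.2200e-05 /h
MTBF = 1 / λ_sys = 45000 h

45000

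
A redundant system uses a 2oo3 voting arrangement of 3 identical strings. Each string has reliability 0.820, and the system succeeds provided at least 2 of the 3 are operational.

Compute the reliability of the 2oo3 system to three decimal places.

0.914

R = Σ_{i=2}^{3} C(3,i) p^i (1−p)^{3−i} with p = 0.820
C(3,2)·0.820^2·0.180^1 = 0.36310
C(3,3)·0.820^3·0.180^0 = 0.55137
Sum = 0.914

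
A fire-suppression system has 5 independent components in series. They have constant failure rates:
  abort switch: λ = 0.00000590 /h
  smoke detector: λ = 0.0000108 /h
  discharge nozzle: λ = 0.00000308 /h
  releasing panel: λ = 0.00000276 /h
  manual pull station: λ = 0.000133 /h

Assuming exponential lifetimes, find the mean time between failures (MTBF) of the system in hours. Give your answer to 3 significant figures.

6430

Series of exponential components: λ_sys = Σ λ_i
λ_sys = 0.00000590 + 0.0000108 + 0.00000308 + 0.00000276 + 0.000133 = 1.5554e-04 /h
MTBF = 1 / λ_sys = 6430 h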